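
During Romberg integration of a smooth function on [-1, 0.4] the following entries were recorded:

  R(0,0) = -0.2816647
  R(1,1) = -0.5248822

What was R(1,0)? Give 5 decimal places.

From R(1,1) = (4·R(1,0) − R(0,0))/3, solve for R(1,0):
4·R(1,0) = 3·(-0.5248822) + (-0.2816647) = -1.8563113
R(1,0) = -0.4640778

-0.46408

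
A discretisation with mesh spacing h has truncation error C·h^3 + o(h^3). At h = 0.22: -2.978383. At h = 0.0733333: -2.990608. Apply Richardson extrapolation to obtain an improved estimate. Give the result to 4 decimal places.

-2.9911

Extrapolated value = (27·A(h/3) − A(h)) / (27 − 1)
= (27·(-2.990608) − (-2.978383)) / 26
= -77.768033 / 26 = -2.991078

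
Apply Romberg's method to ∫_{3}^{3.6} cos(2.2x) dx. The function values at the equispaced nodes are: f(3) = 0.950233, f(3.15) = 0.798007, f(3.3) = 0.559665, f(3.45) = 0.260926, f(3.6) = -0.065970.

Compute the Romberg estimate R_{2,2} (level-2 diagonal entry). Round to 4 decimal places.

R_{0,0} (trapezoid, 1 panel, h=0.6000): 0.265279
R_{1,0} (trapezoid, 2 panels, h=0.3000): 0.300539
R_{2,0} (trapezoid, 4 panels, h=0.1500): 0.309109
R_{1,1} = 0.300539 + (0.300539 − 0.265279)/3 = 0.312292
R_{2,1} = 0.309109 + (0.309109 − 0.300539)/3 = 0.311966
R_{2,2} = 0.311966 + (0.311966 − 0.312292)/15 = 0.311944

0.3119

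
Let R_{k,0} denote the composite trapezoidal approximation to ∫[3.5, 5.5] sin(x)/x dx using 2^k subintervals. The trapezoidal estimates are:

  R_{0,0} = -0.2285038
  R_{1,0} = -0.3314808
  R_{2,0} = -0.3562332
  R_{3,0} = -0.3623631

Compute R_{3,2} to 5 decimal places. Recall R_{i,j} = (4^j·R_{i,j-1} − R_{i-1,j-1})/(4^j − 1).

-0.36440

Richardson extrapolation on the trapezoidal column (denominator 4−1=3):
R_{2,1} = -0.3562332 + (-0.3562332 − (-0.3314808))/3 = -0.3644840
R_{3,1} = (4·(-0.3623631) − (-0.3562332)) / 3 = -0.3644064
R_{3,2} = -0.3644064 + (-0.3644064 − (-0.3644840))/15 = -0.3644012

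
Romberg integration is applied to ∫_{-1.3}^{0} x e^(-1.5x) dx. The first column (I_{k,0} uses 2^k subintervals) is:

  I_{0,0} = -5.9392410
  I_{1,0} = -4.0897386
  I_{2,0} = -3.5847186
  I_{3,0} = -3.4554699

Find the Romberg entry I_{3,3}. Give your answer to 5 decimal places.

Richardson extrapolation on the trapezoidal column (denominator 4−1=3):
I_{1,1} = -4.0897386 + (-4.0897386 − (-5.9392410))/3 = -3.4732378
I_{2,1} = -3.5847186 + (-3.5847186 − (-4.0897386))/3 = -3.4163786
I_{3,1} = -3.4554699 + (-3.4554699 − (-3.5847186))/3 = -3.4123870
I_{2,2} = (16·(-3.4163786) − (-3.4732378)) / 15 = -3.4125880
I_{3,2} = -3.4123870 + (-3.4123870 − (-3.4163786))/15 = -3.4121209
I_{3,3} = (64·(-3.4121209) − (-3.4125880)) / 63 = -3.4121135

-3.41211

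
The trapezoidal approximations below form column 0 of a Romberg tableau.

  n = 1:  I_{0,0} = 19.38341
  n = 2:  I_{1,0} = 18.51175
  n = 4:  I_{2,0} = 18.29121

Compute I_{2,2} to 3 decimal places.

Richardson extrapolation on the trapezoidal column (denominator 4−1=3):
I_{1,1} = 18.51175 + (18.51175 − 19.38341)/3 = 18.22120
I_{2,1} = 18.29121 + (18.29121 − 18.51175)/3 = 18.21770
I_{2,2} = (16·18.21770 − 18.22120) / 15 = 18.21747
(Column j=1 coincides with Simpson's rule on the same nodes.)

18.217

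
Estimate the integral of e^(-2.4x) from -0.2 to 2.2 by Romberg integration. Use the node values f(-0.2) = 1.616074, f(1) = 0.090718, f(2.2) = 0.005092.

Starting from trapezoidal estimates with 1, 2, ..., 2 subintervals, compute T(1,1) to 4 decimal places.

0.7936

T(0,0) (trapezoid, 1 panel, h=2.4000): 1.945399
T(1,0) (trapezoid, 2 panels, h=1.2000): 1.081561
T(1,1) = 1.081561 + (1.081561 − 1.945399)/3 = 0.793615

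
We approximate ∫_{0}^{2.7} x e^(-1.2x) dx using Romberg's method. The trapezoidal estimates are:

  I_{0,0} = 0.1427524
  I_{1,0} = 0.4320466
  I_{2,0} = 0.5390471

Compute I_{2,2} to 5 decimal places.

0.57780

Richardson extrapolation on the trapezoidal column (denominator 4−1=3):
I_{1,1} = 0.4320466 + (0.4320466 − 0.1427524)/3 = 0.5284780
I_{2,1} = (4·0.5390471 − 0.4320466) / 3 = 0.5747139
I_{2,2} = (16·0.5747139 − 0.5284780) / 15 = 0.5777963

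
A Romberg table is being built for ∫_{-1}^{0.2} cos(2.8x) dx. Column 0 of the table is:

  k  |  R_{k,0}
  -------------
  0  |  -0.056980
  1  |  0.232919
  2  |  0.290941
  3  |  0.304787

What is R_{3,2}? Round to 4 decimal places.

R_{2,1} = (4·0.290941 − 0.232919) / 3 = 0.310282
R_{3,1} = 0.304787 + (0.304787 − 0.290941)/3 = 0.309402
R_{3,2} = 0.309402 + (0.309402 − 0.310282)/15 = 0.309343
(Column j=1 coincides with Simpson's rule on the same nodes.)

0.3093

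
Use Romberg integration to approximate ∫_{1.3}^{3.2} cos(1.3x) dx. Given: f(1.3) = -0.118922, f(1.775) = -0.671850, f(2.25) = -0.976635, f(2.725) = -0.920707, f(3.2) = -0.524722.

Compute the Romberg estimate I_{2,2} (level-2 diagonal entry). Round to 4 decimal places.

-1.4184

I_{0,0} (trapezoid, 1 panel, h=1.9000): -0.611462
I_{1,0} (trapezoid, 2 panels, h=0.9500): -1.233534
I_{2,0} (trapezoid, 4 panels, h=0.4750): -1.373232
I_{1,1} = -1.233534 + (-1.233534 − (-0.611462))/3 = -1.440891
I_{2,1} = -1.373232 + (-1.373232 − (-1.233534))/3 = -1.419798
I_{2,2} = -1.419798 + (-1.419798 − (-1.440891))/15 = -1.418392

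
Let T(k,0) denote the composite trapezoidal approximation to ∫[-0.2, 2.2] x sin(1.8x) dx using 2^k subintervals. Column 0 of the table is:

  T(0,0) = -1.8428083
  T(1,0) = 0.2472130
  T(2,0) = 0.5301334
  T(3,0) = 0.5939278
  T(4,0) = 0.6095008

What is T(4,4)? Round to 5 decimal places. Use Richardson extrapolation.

0.61466

Richardson extrapolation on the trapezoidal column (denominator 4−1=3):
T(1,1) = 0.2472130 + (0.2472130 − (-1.8428083))/3 = 0.9438868
T(2,1) = 0.5301334 + (0.5301334 − 0.2472130)/3 = 0.6244402
T(3,1) = 0.5939278 + (0.5939278 − 0.5301334)/3 = 0.6151926
T(4,1) = 0.6095008 + (0.6095008 − 0.5939278)/3 = 0.6146918
T(2,2) = 0.6244402 + (0.6244402 − 0.9438868)/15 = 0.6031438
T(3,2) = 0.6151926 + (0.6151926 − 0.6244402)/15 = 0.6145761
T(4,2) = (16·0.6146918 − 0.6151926) / 15 = 0.6146584
T(3,3) = (64·0.6145761 − 0.6031438) / 63 = 0.6147576
T(4,3) = 0.6146584 + (0.6146584 − 0.6145761)/63 = 0.6146597
T(4,4) = 0.6146597 + (0.6146597 − 0.6147576)/255 = 0.6146593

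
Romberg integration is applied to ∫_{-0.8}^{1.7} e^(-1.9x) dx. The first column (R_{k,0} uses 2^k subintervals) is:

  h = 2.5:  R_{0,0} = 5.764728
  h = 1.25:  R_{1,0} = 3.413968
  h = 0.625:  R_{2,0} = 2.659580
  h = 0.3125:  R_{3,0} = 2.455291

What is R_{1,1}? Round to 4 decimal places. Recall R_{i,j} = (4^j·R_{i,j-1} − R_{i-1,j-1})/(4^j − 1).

2.6304

R_{1,1} = (4·3.413968 − 5.764728) / 3 = 2.630381
(Column j=1 coincides with Simpson's rule on the same nodes.)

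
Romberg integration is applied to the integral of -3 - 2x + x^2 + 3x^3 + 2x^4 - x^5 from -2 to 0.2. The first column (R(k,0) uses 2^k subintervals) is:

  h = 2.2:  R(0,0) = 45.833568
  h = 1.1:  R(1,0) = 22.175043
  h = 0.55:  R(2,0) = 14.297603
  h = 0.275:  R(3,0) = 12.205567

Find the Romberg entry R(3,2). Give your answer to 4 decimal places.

11.4973

Richardson extrapolation on the trapezoidal column (denominator 4−1=3):
R(2,1) = (4·14.297603 − 22.175043) / 3 = 11.671790
R(3,1) = 12.205567 + (12.205567 − 14.297603)/3 = 11.508222
R(3,2) = (16·11.508222 − 11.671790) / 15 = 11.497317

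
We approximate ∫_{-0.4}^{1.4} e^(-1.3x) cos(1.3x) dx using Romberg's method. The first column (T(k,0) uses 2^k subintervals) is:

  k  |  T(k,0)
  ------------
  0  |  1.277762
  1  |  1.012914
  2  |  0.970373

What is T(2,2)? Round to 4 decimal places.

0.9583

T(1,1) = 1.012914 + (1.012914 − 1.277762)/3 = 0.924631
T(2,1) = 0.970373 + (0.970373 − 1.012914)/3 = 0.956193
T(2,2) = (16·0.956193 − 0.924631) / 15 = 0.958297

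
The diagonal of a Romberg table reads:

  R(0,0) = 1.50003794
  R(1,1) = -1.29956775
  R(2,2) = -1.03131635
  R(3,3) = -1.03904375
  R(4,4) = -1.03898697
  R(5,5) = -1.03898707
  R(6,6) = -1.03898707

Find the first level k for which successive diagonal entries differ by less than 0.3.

k = 2

|R(1,1) − R(0,0)| = 2.79960569 ≥ 0.3
|R(2,2) − R(1,1)| = 0.26825140 < 0.3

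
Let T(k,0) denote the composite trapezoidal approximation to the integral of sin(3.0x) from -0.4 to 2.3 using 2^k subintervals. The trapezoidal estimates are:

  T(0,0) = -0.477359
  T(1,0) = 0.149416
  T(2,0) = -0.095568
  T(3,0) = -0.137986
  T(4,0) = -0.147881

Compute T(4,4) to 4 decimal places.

-0.1511

T(1,1) = (4·0.149416 − (-0.477359)) / 3 = 0.358341
T(2,1) = (4·(-0.095568) − 0.149416) / 3 = -0.177229
T(3,1) = (4·(-0.137986) − (-0.095568)) / 3 = -0.152125
T(4,1) = -0.147881 + (-0.147881 − (-0.137986))/3 = -0.151179
T(2,2) = (16·(-0.177229) − 0.358341) / 15 = -0.212934
T(3,2) = (16·(-0.152125) − (-0.177229)) / 15 = -0.150451
T(4,2) = (16·(-0.151179) − (-0.152125)) / 15 = -0.151116
T(3,3) = -0.150451 + (-0.150451 − (-0.212934))/63 = -0.149459
T(4,3) = (64·(-0.151116) − (-0.150451)) / 63 = -0.151127
T(4,4) = (256·(-0.151127) − (-0.149459)) / 255 = -0.151134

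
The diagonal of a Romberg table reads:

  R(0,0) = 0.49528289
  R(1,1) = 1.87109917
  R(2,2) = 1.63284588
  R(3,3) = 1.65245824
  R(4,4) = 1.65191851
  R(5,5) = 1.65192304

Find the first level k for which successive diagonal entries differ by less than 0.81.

k = 2

|R(1,1) − R(0,0)| = 1.37581628 ≥ 0.81
|R(2,2) − R(1,1)| = 0.23825329 < 0.81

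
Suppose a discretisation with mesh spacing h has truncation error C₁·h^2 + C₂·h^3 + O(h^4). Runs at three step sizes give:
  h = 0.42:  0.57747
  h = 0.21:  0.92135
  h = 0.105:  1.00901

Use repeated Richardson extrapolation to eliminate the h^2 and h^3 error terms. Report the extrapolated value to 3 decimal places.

1.039

First eliminate the h^2 term (factor 2^2 = 4):
  B₁ = (4·0.92135 − 0.57747)/3 = 1.03598
  B₂ = (4·1.00901 − 0.92135)/3 = 1.03823
Then eliminate the h^3 term (factor 2^3 = 8):
  (8·1.03823 − 1.03598)/7 = 1.03855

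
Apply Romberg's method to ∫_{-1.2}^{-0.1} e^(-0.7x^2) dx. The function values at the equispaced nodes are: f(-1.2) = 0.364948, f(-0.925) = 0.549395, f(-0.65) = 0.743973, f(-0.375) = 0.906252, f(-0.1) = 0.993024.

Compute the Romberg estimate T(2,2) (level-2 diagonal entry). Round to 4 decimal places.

T(0,0) (trapezoid, 1 panel, h=1.1000): 0.746885
T(1,0) (trapezoid, 2 panels, h=0.5500): 0.782627
T(2,0) (trapezoid, 4 panels, h=0.2750): 0.791617
T(1,1) = 0.782627 + (0.782627 − 0.746885)/3 = 0.794541
T(2,1) = 0.791617 + (0.791617 − 0.782627)/3 = 0.794614
T(2,2) = 0.794614 + (0.794614 − 0.794541)/15 = 0.794619

0.7946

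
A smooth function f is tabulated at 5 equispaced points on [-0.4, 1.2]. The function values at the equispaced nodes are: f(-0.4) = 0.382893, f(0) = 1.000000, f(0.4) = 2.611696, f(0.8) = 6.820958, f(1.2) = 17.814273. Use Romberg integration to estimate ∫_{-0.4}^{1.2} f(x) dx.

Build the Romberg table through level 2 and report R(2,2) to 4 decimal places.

R(0,0) (trapezoid, 1 panel, h=1.6000): 14.557733
R(1,0) (trapezoid, 2 panels, h=0.8000): 9.368223
R(2,0) (trapezoid, 4 panels, h=0.4000): 7.812495
R(1,1) = 9.368223 + (9.368223 − 14.557733)/3 = 7.638386
R(2,1) = 7.812495 + (7.812495 − 9.368223)/3 = 7.293919
R(2,2) = 7.293919 + (7.293919 − 7.638386)/15 = 7.270955

7.2710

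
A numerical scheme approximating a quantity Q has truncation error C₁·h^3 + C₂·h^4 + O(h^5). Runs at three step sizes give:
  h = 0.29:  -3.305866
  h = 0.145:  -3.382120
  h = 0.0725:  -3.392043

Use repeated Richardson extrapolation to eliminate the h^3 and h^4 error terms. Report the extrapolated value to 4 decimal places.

First eliminate the h^3 term (factor 2^3 = 8):
  B₁ = (8·(-3.382120) − (-3.305866))/7 = -3.393013
  B₂ = (8·(-3.392043) − (-3.382120))/7 = -3.393461
Then eliminate the h^4 term (factor 2^4 = 16):
  (16·(-3.393461) − (-3.393013))/15 = -3.393491

-3.3935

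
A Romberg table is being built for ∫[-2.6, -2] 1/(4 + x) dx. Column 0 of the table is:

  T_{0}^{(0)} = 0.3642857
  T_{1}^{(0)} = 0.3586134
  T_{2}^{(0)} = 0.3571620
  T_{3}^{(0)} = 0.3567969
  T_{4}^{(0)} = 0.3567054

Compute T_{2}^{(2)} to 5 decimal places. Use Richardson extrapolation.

0.35668

T_{1}^{(1)} = 0.3586134 + (0.3586134 − 0.3642857)/3 = 0.3567226
T_{2}^{(1)} = (4·0.3571620 − 0.3586134) / 3 = 0.3566782
T_{2}^{(2)} = 0.3566782 + (0.3566782 − 0.3567226)/15 = 0.3566752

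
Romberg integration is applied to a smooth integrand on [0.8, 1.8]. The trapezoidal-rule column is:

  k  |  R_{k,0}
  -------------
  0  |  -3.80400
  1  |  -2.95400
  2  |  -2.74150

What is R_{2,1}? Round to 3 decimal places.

-2.671

Richardson extrapolation on the trapezoidal column (denominator 4−1=3):
R_{2,1} = (4·(-2.74150) − (-2.95400)) / 3 = -2.67067
(Column j=1 coincides with Simpson's rule on the same nodes.)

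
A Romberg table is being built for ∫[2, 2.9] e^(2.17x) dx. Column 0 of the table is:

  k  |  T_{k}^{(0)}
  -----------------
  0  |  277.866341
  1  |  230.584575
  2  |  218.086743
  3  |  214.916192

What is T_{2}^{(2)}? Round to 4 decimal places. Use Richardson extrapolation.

Richardson extrapolation on the trapezoidal column (denominator 4−1=3):
T_{1}^{(1)} = 230.584575 + (230.584575 − 277.866341)/3 = 214.823986
T_{2}^{(1)} = (4·218.086743 − 230.584575) / 3 = 213.920799
T_{2}^{(2)} = 213.920799 + (213.920799 − 214.823986)/15 = 213.860587

213.8606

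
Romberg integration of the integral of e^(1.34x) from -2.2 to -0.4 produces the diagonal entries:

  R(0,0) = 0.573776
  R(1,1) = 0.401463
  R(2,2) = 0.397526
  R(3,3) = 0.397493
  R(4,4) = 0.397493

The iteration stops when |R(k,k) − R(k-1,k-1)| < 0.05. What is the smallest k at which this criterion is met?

|R(1,1) − R(0,0)| = 0.172313 ≥ 0.05
|R(2,2) − R(1,1)| = 0.003937 < 0.05

k = 2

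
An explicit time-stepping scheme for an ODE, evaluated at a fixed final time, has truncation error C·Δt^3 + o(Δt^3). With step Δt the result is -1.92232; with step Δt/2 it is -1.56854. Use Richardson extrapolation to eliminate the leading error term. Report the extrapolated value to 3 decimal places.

-1.518

The leading error scales as Δt^3; refining by a factor of 2 reduces it by 2^3 = 8.
Extrapolated value = (8·A(Δt/2) − A(Δt)) / (8 − 1)
= (8·(-1.56854) − (-1.92232)) / 7
= -10.62600 / 7 = -1.51800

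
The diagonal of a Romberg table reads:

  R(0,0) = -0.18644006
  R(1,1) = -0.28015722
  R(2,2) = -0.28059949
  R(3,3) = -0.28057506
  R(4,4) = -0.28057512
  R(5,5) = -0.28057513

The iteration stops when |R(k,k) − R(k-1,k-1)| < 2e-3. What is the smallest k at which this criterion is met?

|R(1,1) − R(0,0)| = 0.09371716 ≥ 2e-3
|R(2,2) − R(1,1)| = 0.00044227 < 2e-3

k = 2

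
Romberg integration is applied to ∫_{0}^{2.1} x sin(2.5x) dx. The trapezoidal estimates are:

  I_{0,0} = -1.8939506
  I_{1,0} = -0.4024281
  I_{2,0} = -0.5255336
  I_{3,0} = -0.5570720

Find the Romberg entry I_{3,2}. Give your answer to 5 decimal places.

-0.56765

Richardson extrapolation on the trapezoidal column (denominator 4−1=3):
I_{2,1} = (4·(-0.5255336) − (-0.4024281)) / 3 = -0.5665688
I_{3,1} = (4·(-0.5570720) − (-0.5255336)) / 3 = -0.5675848
I_{3,2} = (16·(-0.5675848) − (-0.5665688)) / 15 = -0.5676525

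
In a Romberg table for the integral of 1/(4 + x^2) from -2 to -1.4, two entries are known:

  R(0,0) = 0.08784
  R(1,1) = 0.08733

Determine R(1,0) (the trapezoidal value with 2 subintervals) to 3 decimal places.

0.087

From R(1,1) = (4·R(1,0) − R(0,0))/3, solve for R(1,0):
4·R(1,0) = 3·0.08733 + 0.08784 = 0.34983
R(1,0) = 0.08746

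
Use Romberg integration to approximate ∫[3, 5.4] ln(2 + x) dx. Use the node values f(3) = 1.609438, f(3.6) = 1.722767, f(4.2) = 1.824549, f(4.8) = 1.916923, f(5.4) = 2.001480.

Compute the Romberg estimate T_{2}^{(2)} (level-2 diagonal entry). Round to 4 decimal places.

4.3638

T_{0}^{(0)} (trapezoid, 1 panel, h=2.4000): 4.333102
T_{1}^{(0)} (trapezoid, 2 panels, h=1.2000): 4.356010
T_{2}^{(0)} (trapezoid, 4 panels, h=0.6000): 4.361819
T_{1}^{(1)} = 4.356010 + (4.356010 − 4.333102)/3 = 4.363646
T_{2}^{(1)} = 4.361819 + (4.361819 − 4.356010)/3 = 4.363755
T_{2}^{(2)} = 4.363755 + (4.363755 − 4.363646)/15 = 4.363762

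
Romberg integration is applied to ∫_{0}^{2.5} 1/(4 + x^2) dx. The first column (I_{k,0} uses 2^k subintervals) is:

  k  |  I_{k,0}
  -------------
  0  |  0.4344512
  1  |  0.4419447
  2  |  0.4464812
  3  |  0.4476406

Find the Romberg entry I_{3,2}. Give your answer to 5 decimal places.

I_{2,1} = 0.4464812 + (0.4464812 − 0.4419447)/3 = 0.4479934
I_{3,1} = 0.4476406 + (0.4476406 − 0.4464812)/3 = 0.4480271
I_{3,2} = 0.4480271 + (0.4480271 − 0.4479934)/15 = 0.4480293

0.44803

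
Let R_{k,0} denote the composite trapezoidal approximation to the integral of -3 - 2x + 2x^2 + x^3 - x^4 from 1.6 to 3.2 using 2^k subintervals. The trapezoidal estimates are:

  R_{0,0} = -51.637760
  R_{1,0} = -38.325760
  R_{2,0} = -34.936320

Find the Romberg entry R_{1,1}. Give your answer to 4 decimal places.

-33.8884

Richardson extrapolation on the trapezoidal column (denominator 4−1=3):
R_{1,1} = -38.325760 + (-38.325760 − (-51.637760))/3 = -33.888427
(Column j=1 coincides with Simpson's rule on the same nodes.)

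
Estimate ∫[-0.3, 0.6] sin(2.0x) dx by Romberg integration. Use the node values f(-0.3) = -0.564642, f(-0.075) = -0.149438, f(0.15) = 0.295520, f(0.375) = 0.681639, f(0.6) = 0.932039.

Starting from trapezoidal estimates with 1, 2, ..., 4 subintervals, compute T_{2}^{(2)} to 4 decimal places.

T_{0}^{(0)} (trapezoid, 1 panel, h=0.9000): 0.165329
T_{1}^{(0)} (trapezoid, 2 panels, h=0.4500): 0.215648
T_{2}^{(0)} (trapezoid, 4 panels, h=0.2250): 0.227569
T_{1}^{(1)} = 0.215648 + (0.215648 − 0.165329)/3 = 0.232421
T_{2}^{(1)} = 0.227569 + (0.227569 − 0.215648)/3 = 0.231543
T_{2}^{(2)} = 0.231543 + (0.231543 − 0.232421)/15 = 0.231484

0.2315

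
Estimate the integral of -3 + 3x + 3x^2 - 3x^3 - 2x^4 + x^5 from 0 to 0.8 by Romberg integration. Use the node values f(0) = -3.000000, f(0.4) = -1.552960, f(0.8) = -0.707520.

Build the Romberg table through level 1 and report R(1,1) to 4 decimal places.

-1.3226

R(0,0) (trapezoid, 1 panel, h=0.8000): -1.483008
R(1,0) (trapezoid, 2 panels, h=0.4000): -1.362688
R(1,1) = -1.362688 + (-1.362688 − (-1.483008))/3 = -1.322581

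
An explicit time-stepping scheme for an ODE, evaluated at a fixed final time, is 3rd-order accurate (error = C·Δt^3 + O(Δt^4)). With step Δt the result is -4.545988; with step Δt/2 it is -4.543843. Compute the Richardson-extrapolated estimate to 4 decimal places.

-4.5435

Extrapolated value = (8·A(Δt/2) − A(Δt)) / (8 − 1)
= (8·(-4.543843) − (-4.545988)) / 7
= -31.804756 / 7 = -4.543537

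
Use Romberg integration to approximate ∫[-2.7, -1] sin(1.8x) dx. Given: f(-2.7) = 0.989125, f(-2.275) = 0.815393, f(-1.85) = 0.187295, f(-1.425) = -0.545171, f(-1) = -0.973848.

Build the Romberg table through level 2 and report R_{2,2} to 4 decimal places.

0.2078

R_{0,0} (trapezoid, 1 panel, h=1.7000): 0.012985
R_{1,0} (trapezoid, 2 panels, h=0.8500): 0.165693
R_{2,0} (trapezoid, 4 panels, h=0.4250): 0.197691
R_{1,1} = 0.165693 + (0.165693 − 0.012985)/3 = 0.216596
R_{2,1} = 0.197691 + (0.197691 − 0.165693)/3 = 0.208357
R_{2,2} = 0.208357 + (0.208357 − 0.216596)/15 = 0.207808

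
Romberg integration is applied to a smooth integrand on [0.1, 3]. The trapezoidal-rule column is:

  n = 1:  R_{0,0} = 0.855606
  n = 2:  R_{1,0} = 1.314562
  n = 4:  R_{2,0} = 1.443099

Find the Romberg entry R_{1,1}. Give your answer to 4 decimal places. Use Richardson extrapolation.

Richardson extrapolation on the trapezoidal column (denominator 4−1=3):
R_{1,1} = 1.314562 + (1.314562 − 0.855606)/3 = 1.467547

1.4675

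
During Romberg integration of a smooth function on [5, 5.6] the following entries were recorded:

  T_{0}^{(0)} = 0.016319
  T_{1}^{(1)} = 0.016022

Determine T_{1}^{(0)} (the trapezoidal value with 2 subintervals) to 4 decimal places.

From T_{1}^{(1)} = (4·T_{1}^{(0)} − T_{0}^{(0)})/3, solve for T_{1}^{(0)}:
4·T_{1}^{(0)} = 3·0.016022 + 0.016319 = 0.064385
T_{1}^{(0)} = 0.016096

0.0161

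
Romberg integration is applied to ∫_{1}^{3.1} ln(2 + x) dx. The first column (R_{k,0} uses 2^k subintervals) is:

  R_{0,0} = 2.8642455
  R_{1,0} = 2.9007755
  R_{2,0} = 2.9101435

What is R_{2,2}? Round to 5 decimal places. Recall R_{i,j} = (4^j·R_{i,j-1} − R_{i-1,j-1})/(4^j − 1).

R_{1,1} = (4·2.9007755 − 2.8642455) / 3 = 2.9129522
R_{2,1} = (4·2.9101435 − 2.9007755) / 3 = 2.9132662
R_{2,2} = 2.9132662 + (2.9132662 − 2.9129522)/15 = 2.9132871
(Column j=1 coincides with Simpson's rule on the same nodes.)

2.91329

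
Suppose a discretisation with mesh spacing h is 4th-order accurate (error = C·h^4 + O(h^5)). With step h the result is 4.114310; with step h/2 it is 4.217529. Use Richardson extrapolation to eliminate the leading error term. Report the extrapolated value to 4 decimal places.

4.2244

Extrapolated value = (16·A(h/2) − A(h)) / (16 − 1)
= (16·4.217529 − 4.114310) / 15
= 63.366154 / 15 = 4.224410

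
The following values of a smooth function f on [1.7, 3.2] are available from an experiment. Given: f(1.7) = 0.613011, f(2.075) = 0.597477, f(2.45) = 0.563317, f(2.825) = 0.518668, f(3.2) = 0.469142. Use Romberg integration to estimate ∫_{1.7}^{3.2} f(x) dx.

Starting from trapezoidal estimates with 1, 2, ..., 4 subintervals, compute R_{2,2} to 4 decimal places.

0.8342

R_{0,0} (trapezoid, 1 panel, h=1.5000): 0.811615
R_{1,0} (trapezoid, 2 panels, h=0.7500): 0.828295
R_{2,0} (trapezoid, 4 panels, h=0.3750): 0.832702
R_{1,1} = 0.828295 + (0.828295 − 0.811615)/3 = 0.833855
R_{2,1} = 0.832702 + (0.832702 − 0.828295)/3 = 0.834171
R_{2,2} = 0.834171 + (0.834171 − 0.833855)/15 = 0.834192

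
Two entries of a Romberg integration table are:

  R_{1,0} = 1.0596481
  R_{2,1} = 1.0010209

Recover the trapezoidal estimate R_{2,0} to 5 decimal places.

1.01568

From R_{2,1} = (4·R_{2,0} − R_{1,0})/3, solve for R_{2,0}:
4·R_{2,0} = 3·1.0010209 + 1.0596481 = 4.0627108
R_{2,0} = 1.0156777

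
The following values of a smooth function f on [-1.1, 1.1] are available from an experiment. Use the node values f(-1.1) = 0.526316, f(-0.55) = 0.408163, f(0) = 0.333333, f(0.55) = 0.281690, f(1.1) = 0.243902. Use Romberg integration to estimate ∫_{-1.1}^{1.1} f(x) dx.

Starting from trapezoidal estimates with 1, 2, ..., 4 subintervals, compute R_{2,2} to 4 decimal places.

R_{0,0} (trapezoid, 1 panel, h=2.2000): 0.847240
R_{1,0} (trapezoid, 2 panels, h=1.1000): 0.790286
R_{2,0} (trapezoid, 4 panels, h=0.5500): 0.774562
R_{1,1} = 0.790286 + (0.790286 − 0.847240)/3 = 0.771301
R_{2,1} = 0.774562 + (0.774562 − 0.790286)/3 = 0.769321
R_{2,2} = 0.769321 + (0.769321 − 0.771301)/15 = 0.769189

0.7692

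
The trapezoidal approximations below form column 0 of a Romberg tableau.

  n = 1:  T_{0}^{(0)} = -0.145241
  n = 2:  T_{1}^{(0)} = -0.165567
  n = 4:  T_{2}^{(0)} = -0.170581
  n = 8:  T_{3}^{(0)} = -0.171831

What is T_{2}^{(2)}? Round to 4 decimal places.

-0.1722

Richardson extrapolation on the trapezoidal column (denominator 4−1=3):
T_{1}^{(1)} = -0.165567 + (-0.165567 − (-0.145241))/3 = -0.172342
T_{2}^{(1)} = (4·(-0.170581) − (-0.165567)) / 3 = -0.172252
T_{2}^{(2)} = (16·(-0.172252) − (-0.172342)) / 15 = -0.172246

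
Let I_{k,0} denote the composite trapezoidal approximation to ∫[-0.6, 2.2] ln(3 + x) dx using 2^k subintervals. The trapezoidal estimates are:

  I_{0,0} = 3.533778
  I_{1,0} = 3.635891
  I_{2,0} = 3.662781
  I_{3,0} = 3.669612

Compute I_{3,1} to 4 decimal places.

Richardson extrapolation on the trapezoidal column (denominator 4−1=3):
I_{3,1} = (4·3.669612 − 3.662781) / 3 = 3.671889

3.6719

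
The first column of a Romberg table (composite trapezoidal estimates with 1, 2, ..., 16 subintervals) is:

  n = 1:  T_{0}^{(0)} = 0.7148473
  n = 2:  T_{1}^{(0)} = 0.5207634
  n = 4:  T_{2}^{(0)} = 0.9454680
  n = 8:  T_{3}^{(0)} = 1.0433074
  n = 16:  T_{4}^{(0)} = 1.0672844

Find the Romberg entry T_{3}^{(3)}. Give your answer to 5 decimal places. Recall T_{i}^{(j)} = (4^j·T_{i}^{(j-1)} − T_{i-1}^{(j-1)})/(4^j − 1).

1.07432

T_{1}^{(1)} = (4·0.5207634 − 0.7148473) / 3 = 0.4560688
T_{2}^{(1)} = 0.9454680 + (0.9454680 − 0.5207634)/3 = 1.0870362
T_{3}^{(1)} = (4·1.0433074 − 0.9454680) / 3 = 1.0759205
T_{2}^{(2)} = 1.0870362 + (1.0870362 − 0.4560688)/15 = 1.1291007
T_{3}^{(2)} = (16·1.0759205 − 1.0870362) / 15 = 1.0751795
T_{3}^{(3)} = (64·1.0751795 − 1.1291007) / 63 = 1.0743236
(Column j=1 coincides with Simpson's rule on the same nodes.)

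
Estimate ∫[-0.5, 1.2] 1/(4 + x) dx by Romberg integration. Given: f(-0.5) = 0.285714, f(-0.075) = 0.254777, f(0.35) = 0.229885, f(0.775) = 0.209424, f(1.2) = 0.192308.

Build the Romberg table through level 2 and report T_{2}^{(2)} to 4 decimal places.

0.3959

T_{0}^{(0)} (trapezoid, 1 panel, h=1.7000): 0.406319
T_{1}^{(0)} (trapezoid, 2 panels, h=0.8500): 0.398562
T_{2}^{(0)} (trapezoid, 4 panels, h=0.4250): 0.396566
T_{1}^{(1)} = 0.398562 + (0.398562 − 0.406319)/3 = 0.395976
T_{2}^{(1)} = 0.396566 + (0.396566 − 0.398562)/3 = 0.395901
T_{2}^{(2)} = 0.395901 + (0.395901 − 0.395976)/15 = 0.395896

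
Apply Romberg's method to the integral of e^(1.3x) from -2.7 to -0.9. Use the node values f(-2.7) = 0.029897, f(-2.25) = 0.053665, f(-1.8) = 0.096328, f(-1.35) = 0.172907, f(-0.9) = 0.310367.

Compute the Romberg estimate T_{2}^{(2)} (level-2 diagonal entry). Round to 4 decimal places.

T_{0}^{(0)} (trapezoid, 1 panel, h=1.8000): 0.306238
T_{1}^{(0)} (trapezoid, 2 panels, h=0.9000): 0.239814
T_{2}^{(0)} (trapezoid, 4 panels, h=0.4500): 0.221864
T_{1}^{(1)} = 0.239814 + (0.239814 − 0.306238)/3 = 0.217673
T_{2}^{(1)} = 0.221864 + (0.221864 − 0.239814)/3 = 0.215881
T_{2}^{(2)} = 0.215881 + (0.215881 − 0.217673)/15 = 0.215762

0.2158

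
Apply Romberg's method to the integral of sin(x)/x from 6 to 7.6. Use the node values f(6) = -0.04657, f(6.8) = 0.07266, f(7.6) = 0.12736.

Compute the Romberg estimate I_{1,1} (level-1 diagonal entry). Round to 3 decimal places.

I_{0,0} (trapezoid, 1 panel, h=1.6000): 0.06463
I_{1,0} (trapezoid, 2 panels, h=0.8000): 0.09044
I_{1,1} = 0.09044 + (0.09044 − 0.06463)/3 = 0.09904

0.099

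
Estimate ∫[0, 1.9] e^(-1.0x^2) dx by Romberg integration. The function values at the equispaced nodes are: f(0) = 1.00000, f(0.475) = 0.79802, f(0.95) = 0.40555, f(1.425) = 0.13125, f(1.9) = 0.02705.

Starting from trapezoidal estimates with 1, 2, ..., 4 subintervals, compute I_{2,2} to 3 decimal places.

I_{0,0} (trapezoid, 1 panel, h=1.9000): 0.97570
I_{1,0} (trapezoid, 2 panels, h=0.9500): 0.87312
I_{2,0} (trapezoid, 4 panels, h=0.4750): 0.87796
I_{1,1} = 0.87312 + (0.87312 − 0.97570)/3 = 0.83893
I_{2,1} = 0.87796 + (0.87796 − 0.87312)/3 = 0.87957
I_{2,2} = 0.87957 + (0.87957 − 0.83893)/15 = 0.88228

0.882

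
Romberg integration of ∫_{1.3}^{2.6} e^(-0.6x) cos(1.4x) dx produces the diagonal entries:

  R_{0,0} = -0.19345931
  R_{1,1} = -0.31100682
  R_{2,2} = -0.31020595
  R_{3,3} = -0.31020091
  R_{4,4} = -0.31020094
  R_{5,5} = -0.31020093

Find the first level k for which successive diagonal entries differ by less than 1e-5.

k = 3

|R_{1,1} − R_{0,0}| = 0.11754751 ≥ 1e-5
|R_{2,2} − R_{1,1}| = 0.00080087 ≥ 1e-5
|R_{3,3} − R_{2,2}| = 0.00000504 < 1e-5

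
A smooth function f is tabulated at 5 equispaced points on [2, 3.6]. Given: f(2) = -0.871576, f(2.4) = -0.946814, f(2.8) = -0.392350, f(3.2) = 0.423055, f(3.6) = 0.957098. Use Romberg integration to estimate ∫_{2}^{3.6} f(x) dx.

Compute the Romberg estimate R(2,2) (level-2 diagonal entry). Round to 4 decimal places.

-0.3710

R(0,0) (trapezoid, 1 panel, h=1.6000): 0.068418
R(1,0) (trapezoid, 2 panels, h=0.8000): -0.279671
R(2,0) (trapezoid, 4 panels, h=0.4000): -0.349339
R(1,1) = -0.279671 + (-0.279671 − 0.068418)/3 = -0.395701
R(2,1) = -0.349339 + (-0.349339 − (-0.279671))/3 = -0.372562
R(2,2) = -0.372562 + (-0.372562 − (-0.395701))/15 = -0.371019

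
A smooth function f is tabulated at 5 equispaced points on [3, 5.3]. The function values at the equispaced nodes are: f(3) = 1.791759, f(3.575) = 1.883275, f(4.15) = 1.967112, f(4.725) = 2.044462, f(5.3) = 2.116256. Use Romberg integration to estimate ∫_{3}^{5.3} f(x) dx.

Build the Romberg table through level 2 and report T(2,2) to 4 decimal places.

4.5144

T(0,0) (trapezoid, 1 panel, h=2.3000): 4.494217
T(1,0) (trapezoid, 2 panels, h=1.1500): 4.509287
T(2,0) (trapezoid, 4 panels, h=0.5750): 4.513092
T(1,1) = 4.509287 + (4.509287 − 4.494217)/3 = 4.514310
T(2,1) = 4.513092 + (4.513092 − 4.509287)/3 = 4.514360
T(2,2) = 4.514360 + (4.514360 − 4.514310)/15 = 4.514363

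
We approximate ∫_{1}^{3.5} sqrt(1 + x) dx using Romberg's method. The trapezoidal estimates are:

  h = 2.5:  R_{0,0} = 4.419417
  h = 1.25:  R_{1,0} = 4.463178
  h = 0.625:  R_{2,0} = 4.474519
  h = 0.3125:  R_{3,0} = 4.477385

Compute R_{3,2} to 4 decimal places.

4.4783

Richardson extrapolation on the trapezoidal column (denominator 4−1=3):
R_{2,1} = (4·4.474519 − 4.463178) / 3 = 4.478299
R_{3,1} = 4.477385 + (4.477385 − 4.474519)/3 = 4.478340
R_{3,2} = 4.478340 + (4.478340 − 4.478299)/15 = 4.478343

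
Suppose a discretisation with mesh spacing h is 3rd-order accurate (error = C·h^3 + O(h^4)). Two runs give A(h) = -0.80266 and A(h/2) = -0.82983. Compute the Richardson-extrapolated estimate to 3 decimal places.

The leading error scales as h^3; refining by a factor of 2 reduces it by 2^3 = 8.
Extrapolated value = (8·A(h/2) − A(h)) / (8 − 1)
= (8·(-0.82983) − (-0.80266)) / 7
= -5.83598 / 7 = -0.83371

-0.834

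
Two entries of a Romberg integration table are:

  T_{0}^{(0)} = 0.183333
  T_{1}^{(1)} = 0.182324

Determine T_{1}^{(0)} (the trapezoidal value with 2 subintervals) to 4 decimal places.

From T_{1}^{(1)} = (4·T_{1}^{(0)} − T_{0}^{(0)})/3, solve for T_{1}^{(0)}:
4·T_{1}^{(0)} = 3·0.182324 + 0.183333 = 0.730305
T_{1}^{(0)} = 0.182576

0.1826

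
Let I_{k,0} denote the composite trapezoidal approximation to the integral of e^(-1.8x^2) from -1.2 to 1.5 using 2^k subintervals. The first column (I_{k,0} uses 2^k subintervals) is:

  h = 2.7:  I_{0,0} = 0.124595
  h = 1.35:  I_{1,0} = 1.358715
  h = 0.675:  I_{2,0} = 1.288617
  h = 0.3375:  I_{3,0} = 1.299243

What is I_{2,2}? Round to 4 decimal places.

Richardson extrapolation on the trapezoidal column (denominator 4−1=3):
I_{1,1} = (4·1.358715 − 0.124595) / 3 = 1.770088
I_{2,1} = (4·1.288617 − 1.358715) / 3 = 1.265251
I_{2,2} = 1.265251 + (1.265251 − 1.770088)/15 = 1.231595
(Column j=1 coincides with Simpson's rule on the same nodes.)

1.2316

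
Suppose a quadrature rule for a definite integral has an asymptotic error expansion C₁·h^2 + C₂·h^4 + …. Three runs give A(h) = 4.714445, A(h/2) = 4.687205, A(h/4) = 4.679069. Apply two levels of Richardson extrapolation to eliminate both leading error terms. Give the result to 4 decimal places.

First eliminate the h^2 term (factor 2^2 = 4):
  B₁ = (4·4.687205 − 4.714445)/3 = 4.678125
  B₂ = (4·4.679069 − 4.687205)/3 = 4.676357
Then eliminate the h^4 term (factor 2^4 = 16):
  (16·4.676357 − 4.678125)/15 = 4.676239

4.6762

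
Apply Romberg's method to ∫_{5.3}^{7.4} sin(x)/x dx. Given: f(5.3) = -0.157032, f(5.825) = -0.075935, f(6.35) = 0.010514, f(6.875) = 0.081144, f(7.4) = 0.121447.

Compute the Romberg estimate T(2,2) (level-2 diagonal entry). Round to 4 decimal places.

T(0,0) (trapezoid, 1 panel, h=2.1000): -0.037364
T(1,0) (trapezoid, 2 panels, h=1.0500): -0.007642
T(2,0) (trapezoid, 4 panels, h=0.5250): -0.001086
T(1,1) = -0.007642 + (-0.007642 − (-0.037364))/3 = 0.002265
T(2,1) = -0.001086 + (-0.001086 − (-0.007642))/3 = 0.001099
T(2,2) = 0.001099 + (0.001099 − 0.002265)/15 = 0.001021

0.0010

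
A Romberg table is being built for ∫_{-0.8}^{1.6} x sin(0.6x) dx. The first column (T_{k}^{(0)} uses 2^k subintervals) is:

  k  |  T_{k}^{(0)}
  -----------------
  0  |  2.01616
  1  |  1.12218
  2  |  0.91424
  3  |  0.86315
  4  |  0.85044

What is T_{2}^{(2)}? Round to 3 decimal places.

T_{1}^{(1)} = 1.12218 + (1.12218 − 2.01616)/3 = 0.82419
T_{2}^{(1)} = 0.91424 + (0.91424 − 1.12218)/3 = 0.84493
T_{2}^{(2)} = (16·0.84493 − 0.82419) / 15 = 0.84631
(Column j=1 coincides with Simpson's rule on the same nodes.)

0.846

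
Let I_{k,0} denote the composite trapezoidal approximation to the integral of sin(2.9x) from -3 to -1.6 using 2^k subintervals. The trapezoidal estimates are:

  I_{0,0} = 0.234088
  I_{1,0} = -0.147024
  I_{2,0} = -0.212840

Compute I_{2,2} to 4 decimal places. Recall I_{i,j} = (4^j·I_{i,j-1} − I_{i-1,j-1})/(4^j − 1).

-0.2322

Richardson extrapolation on the trapezoidal column (denominator 4−1=3):
I_{1,1} = (4·(-0.147024) − 0.234088) / 3 = -0.274061
I_{2,1} = -0.212840 + (-0.212840 − (-0.147024))/3 = -0.234779
I_{2,2} = (16·(-0.234779) − (-0.274061)) / 15 = -0.232160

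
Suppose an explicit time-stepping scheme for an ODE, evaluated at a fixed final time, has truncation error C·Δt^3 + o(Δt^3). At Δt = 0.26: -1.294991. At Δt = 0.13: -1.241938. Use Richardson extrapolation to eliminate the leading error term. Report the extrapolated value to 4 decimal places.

-1.2344

Extrapolated value = (8·A(Δt/2) − A(Δt)) / (8 − 1)
= (8·(-1.241938) − (-1.294991)) / 7
= -8.640513 / 7 = -1.234359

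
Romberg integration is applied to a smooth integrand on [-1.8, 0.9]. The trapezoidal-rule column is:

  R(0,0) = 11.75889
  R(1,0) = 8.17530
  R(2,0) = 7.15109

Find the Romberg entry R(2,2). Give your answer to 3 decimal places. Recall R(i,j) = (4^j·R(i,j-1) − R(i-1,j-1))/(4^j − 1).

R(1,1) = (4·8.17530 − 11.75889) / 3 = 6.98077
R(2,1) = 7.15109 + (7.15109 − 8.17530)/3 = 6.80969
R(2,2) = (16·6.80969 − 6.98077) / 15 = 6.79828

6.798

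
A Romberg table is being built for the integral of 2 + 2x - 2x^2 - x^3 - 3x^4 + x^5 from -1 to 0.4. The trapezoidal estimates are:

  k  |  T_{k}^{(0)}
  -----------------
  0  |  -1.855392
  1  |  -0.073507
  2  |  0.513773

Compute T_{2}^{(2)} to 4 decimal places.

T_{1}^{(1)} = -0.073507 + (-0.073507 − (-1.855392))/3 = 0.520455
T_{2}^{(1)} = (4·0.513773 − (-0.073507)) / 3 = 0.709533
T_{2}^{(2)} = 0.709533 + (0.709533 − 0.520455)/15 = 0.722138

0.7221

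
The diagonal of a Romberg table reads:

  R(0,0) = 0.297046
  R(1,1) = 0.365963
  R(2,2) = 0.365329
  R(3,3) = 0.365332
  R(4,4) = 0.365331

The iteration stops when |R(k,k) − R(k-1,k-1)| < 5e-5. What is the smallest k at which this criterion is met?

|R(1,1) − R(0,0)| = 0.068917 ≥ 5e-5
|R(2,2) − R(1,1)| = 0.000634 ≥ 5e-5
|R(3,3) − R(2,2)| = 0.000003 < 5e-5

k = 3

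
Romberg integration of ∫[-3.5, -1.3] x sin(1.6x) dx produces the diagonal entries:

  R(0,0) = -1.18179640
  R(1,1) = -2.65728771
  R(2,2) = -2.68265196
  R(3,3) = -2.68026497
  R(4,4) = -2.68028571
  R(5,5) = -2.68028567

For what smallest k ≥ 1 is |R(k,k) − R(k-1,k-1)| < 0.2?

|R(1,1) − R(0,0)| = 1.47549131 ≥ 0.2
|R(2,2) − R(1,1)| = 0.02536425 < 0.2

k = 2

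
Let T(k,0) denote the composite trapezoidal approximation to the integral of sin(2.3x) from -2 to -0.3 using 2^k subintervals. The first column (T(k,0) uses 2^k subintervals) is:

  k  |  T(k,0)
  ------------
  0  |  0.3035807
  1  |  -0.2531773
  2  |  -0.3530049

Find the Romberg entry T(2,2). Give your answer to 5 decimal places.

-0.38278

T(1,1) = (4·(-0.2531773) − 0.3035807) / 3 = -0.4387633
T(2,1) = -0.3530049 + (-0.3530049 − (-0.2531773))/3 = -0.3862808
T(2,2) = (16·(-0.3862808) − (-0.4387633)) / 15 = -0.3827820
(Column j=1 coincides with Simpson's rule on the same nodes.)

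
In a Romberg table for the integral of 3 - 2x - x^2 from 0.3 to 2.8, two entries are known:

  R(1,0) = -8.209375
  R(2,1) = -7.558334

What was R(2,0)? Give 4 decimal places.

From R(2,1) = (4·R(2,0) − R(1,0))/3, solve for R(2,0):
4·R(2,0) = 3·(-7.558334) + (-8.209375) = -30.884377
R(2,0) = -7.721094

-7.7211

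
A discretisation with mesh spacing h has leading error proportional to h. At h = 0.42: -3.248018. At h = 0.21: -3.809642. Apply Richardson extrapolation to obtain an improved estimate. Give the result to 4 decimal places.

The leading error scales as h; refining by a factor of 2 reduces it by 2^1 = 2.
Extrapolated value = (2·A(h/2) − A(h)) / (2 − 1)
= (2·(-3.809642) − (-3.248018)) / 1
= -4.371266 / 1 = -4.371266

-4.3713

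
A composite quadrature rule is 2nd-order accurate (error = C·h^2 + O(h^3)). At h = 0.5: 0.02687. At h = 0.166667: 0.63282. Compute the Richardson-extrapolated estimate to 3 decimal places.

Extrapolated value = (9·A(h/3) − A(h)) / (9 − 1)
= (9·0.63282 − 0.02687) / 8
= 5.66851 / 8 = 0.70856

0.709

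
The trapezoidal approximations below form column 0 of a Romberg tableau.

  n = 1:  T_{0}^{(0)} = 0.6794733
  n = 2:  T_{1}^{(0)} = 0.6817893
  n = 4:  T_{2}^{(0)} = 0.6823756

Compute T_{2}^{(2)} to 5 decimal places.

0.68257

Richardson extrapolation on the trapezoidal column (denominator 4−1=3):
T_{1}^{(1)} = (4·0.6817893 − 0.6794733) / 3 = 0.6825613
T_{2}^{(1)} = 0.6823756 + (0.6823756 − 0.6817893)/3 = 0.6825710
T_{2}^{(2)} = (16·0.6825710 − 0.6825613) / 15 = 0.6825716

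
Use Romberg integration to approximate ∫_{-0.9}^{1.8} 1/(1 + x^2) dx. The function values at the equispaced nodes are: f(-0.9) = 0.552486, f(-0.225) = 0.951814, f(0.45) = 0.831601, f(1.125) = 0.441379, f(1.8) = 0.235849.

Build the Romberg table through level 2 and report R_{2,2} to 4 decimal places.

1.8024

R_{0,0} (trapezoid, 1 panel, h=2.7000): 1.064252
R_{1,0} (trapezoid, 2 panels, h=1.3500): 1.654787
R_{2,0} (trapezoid, 4 panels, h=0.6750): 1.767799
R_{1,1} = 1.654787 + (1.654787 − 1.064252)/3 = 1.851632
R_{2,1} = 1.767799 + (1.767799 − 1.654787)/3 = 1.805470
R_{2,2} = 1.805470 + (1.805470 − 1.851632)/15 = 1.802393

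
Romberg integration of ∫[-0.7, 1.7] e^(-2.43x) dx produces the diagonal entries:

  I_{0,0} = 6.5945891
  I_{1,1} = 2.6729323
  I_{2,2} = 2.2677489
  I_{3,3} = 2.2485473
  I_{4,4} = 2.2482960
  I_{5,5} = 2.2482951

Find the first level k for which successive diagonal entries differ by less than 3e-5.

k = 5

|I_{1,1} − I_{0,0}| = 3.9216568 ≥ 3e-5
|I_{2,2} − I_{1,1}| = 0.4051834 ≥ 3e-5
|I_{3,3} − I_{2,2}| = 0.0192016 ≥ 3e-5
|I_{4,4} − I_{3,3}| = 0.0002513 ≥ 3e-5
|I_{5,5} − I_{4,4}| = 0.0000009 < 3e-5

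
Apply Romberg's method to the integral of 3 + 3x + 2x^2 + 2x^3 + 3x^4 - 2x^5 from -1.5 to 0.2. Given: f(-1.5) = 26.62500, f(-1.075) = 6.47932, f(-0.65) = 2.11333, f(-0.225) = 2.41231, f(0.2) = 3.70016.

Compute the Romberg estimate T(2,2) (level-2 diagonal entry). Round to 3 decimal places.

9.863

T(0,0) (trapezoid, 1 panel, h=1.7000): 25.77639
T(1,0) (trapezoid, 2 panels, h=0.8500): 14.68452
T(2,0) (trapezoid, 4 panels, h=0.4250): 11.12120
T(1,1) = 14.68452 + (14.68452 − 25.77639)/3 = 10.98723
T(2,1) = 11.12120 + (11.12120 − 14.68452)/3 = 9.93343
T(2,2) = 9.93343 + (9.93343 − 10.98723)/15 = 9.86318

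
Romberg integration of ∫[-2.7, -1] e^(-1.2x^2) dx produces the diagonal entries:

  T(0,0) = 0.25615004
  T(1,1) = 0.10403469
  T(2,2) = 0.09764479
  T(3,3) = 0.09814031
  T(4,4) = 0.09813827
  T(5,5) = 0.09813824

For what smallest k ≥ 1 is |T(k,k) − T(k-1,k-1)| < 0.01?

|T(1,1) − T(0,0)| = 0.15211535 ≥ 0.01
|T(2,2) − T(1,1)| = 0.00638990 < 0.01

k = 2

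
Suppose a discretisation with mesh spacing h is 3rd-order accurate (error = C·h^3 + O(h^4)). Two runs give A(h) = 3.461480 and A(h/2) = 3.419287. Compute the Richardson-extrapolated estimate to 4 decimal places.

3.4133

Extrapolated value = (8·A(h/2) − A(h)) / (8 − 1)
= (8·3.419287 − 3.461480) / 7
= 23.892816 / 7 = 3.413259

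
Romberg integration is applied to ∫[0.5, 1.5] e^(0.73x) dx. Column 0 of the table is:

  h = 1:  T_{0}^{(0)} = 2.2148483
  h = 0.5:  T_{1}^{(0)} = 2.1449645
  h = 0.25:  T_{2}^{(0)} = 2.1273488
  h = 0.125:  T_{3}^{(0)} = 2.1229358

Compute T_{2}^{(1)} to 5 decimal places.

2.12148

Richardson extrapolation on the trapezoidal column (denominator 4−1=3):
T_{2}^{(1)} = (4·2.1273488 − 2.1449645) / 3 = 2.1214769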